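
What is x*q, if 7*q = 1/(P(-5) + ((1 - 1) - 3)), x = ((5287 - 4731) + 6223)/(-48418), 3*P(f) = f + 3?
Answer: 20337/3728186 ≈ 0.0054549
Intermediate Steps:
P(f) = 1 + f/3 (P(f) = (f + 3)/3 = (3 + f)/3 = 1 + f/3)
x = -6779/48418 (x = (556 + 6223)*(-1/48418) = 6779*(-1/48418) = -6779/48418 ≈ -0.14001)
q = -3/77 (q = 1/(7*((1 + (⅓)*(-5)) + ((1 - 1) - 3))) = 1/(7*((1 - 5/3) + (0 - 3))) = 1/(7*(-⅔ - 3)) = 1/(7*(-11/3)) = (⅐)*(-3/11) = -3/77 ≈ -0.038961)
x*q = -6779/48418*(-3/77) = 20337/3728186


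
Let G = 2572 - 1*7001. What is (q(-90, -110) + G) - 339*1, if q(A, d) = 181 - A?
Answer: -4497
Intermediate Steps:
G = -4429 (G = 2572 - 7001 = -4429)
(q(-90, -110) + G) - 339*1 = ((181 - 1*(-90)) - 4429) - 339*1 = ((181 + 90) - 4429) - 339 = (271 - 4429) - 339 = -4158 - 339 = -4497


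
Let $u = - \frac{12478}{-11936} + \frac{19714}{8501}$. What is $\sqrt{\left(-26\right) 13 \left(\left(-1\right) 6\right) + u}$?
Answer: $\frac{\sqrt{326787564906539635}}{12683492} \approx 45.071$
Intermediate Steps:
$u = \frac{170690891}{50733968}$ ($u = \left(-12478\right) \left(- \frac{1}{11936}\right) + 19714 \cdot \frac{1}{8501} = \frac{6239}{5968} + \frac{19714}{8501} = \frac{170690891}{50733968} \approx 3.3644$)
$\sqrt{\left(-26\right) 13 \left(\left(-1\right) 6\right) + u} = \sqrt{\left(-26\right) 13 \left(\left(-1\right) 6\right) + \frac{170690891}{50733968}} = \sqrt{\left(-338\right) \left(-6\right) + \frac{170690891}{50733968}} = \sqrt{2028 + \frac{170690891}{50733968}} = \sqrt{\frac{103059177995}{50733968}} = \frac{\sqrt{326787564906539635}}{12683492}$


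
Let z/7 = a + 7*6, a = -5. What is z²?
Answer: 67081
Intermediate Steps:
z = 259 (z = 7*(-5 + 7*6) = 7*(-5 + 42) = 7*37 = 259)
z² = 259² = 67081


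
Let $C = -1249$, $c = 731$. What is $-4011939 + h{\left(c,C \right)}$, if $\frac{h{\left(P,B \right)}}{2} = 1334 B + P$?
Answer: $-7342809$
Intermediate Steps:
$h{\left(P,B \right)} = 2 P + 2668 B$ ($h{\left(P,B \right)} = 2 \left(1334 B + P\right) = 2 \left(P + 1334 B\right) = 2 P + 2668 B$)
$-4011939 + h{\left(c,C \right)} = -4011939 + \left(2 \cdot 731 + 2668 \left(-1249\right)\right) = -4011939 + \left(1462 - 3332332\right) = -4011939 - 3330870 = -7342809$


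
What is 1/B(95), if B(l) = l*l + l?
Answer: 1/9120 ≈ 0.00010965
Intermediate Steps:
B(l) = l + l² (B(l) = l² + l = l + l²)
1/B(95) = 1/(95*(1 + 95)) = 1/(95*96) = 1/9120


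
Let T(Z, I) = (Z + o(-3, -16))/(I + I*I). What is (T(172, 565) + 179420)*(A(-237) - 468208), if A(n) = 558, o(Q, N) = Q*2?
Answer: -2683222402739990/31979 ≈ -8.3906e+10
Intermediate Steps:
o(Q, N) = 2*Q
T(Z, I) = (-6 + Z)/(I + I**2) (T(Z, I) = (Z + 2*(-3))/(I + I*I) = (Z - 6)/(I + I**2) = (-6 + Z)/(I + I**2))
(T(172, 565) + 179420)*(A(-237) - 468208) = ((-6 + 172)/(565*(1 + 565)) + 179420)*(558 - 468208) = ((1/565)*166/566 + 179420)*(-467650) = ((1/565)*(1/566)*166 + 179420)*(-467650) = (83/159895 + 179420)*(-467650) = (28688360983/159895)*(-467650) = -2683222402739990/31979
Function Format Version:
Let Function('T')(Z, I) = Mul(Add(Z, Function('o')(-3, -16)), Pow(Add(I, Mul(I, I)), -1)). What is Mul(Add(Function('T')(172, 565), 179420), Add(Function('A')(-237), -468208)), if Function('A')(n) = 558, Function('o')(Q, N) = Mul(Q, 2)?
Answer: Rational(-2683222402739990, 31979) ≈ -8.3906e+10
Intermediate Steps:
Function('o')(Q, N) = Mul(2, Q)
Function('T')(Z, I) = Mul(Pow(Add(I, Pow(I, 2)), -1), Add(-6, Z)) (Function('T')(Z, I) = Mul(Add(Z, Mul(2, -3)), Pow(Add(I, Mul(I, I)), -1)) = Mul(Add(Z, -6), Pow(Add(I, Pow(I, 2)), -1)) = Mul(Add(-6, Z), Pow(Add(I, Pow(I, 2)), -1)) = Mul(Pow(Add(I, Pow(I, 2)), -1), Add(-6, Z)))
Mul(Add(Function('T')(172, 565), 179420), Add(Function('A')(-237), -468208)) = Mul(Add(Mul(Pow(565, -1), Pow(Add(1, 565), -1), Add(-6, 172)), 179420), Add(558, -468208)) = Mul(Add(Mul(Rational(1, 565), Pow(566, -1), 166), 179420), -467650) = Mul(Add(Mul(Rational(1, 565), Rational(1, 566), 166), 179420), -467650) = Mul(Add(Rational(83, 159895), 179420), -467650) = Mul(Rational(28688360983, 159895), -467650) = Rational(-2683222402739990, 31979)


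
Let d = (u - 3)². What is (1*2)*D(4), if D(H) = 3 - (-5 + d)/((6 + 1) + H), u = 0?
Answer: 58/11 ≈ 5.2727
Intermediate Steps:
d = 9 (d = (0 - 3)² = (-3)² = 9)
D(H) = 3 - 4/(7 + H) (D(H) = 3 - (-5 + 9)/((6 + 1) + H) = 3 - 4/(7 + H))
(1*2)*D(4) = (1*2)*((17 + 3*4)/(7 + 4)) = 2*((17 + 12)/11) = 2*((1/11)*29) = 2*(29/11) = 58/11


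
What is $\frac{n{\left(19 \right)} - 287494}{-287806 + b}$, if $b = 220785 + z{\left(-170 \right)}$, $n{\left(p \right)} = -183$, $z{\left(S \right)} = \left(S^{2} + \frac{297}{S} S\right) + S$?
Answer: $\frac{287677}{37994} \approx 7.5716$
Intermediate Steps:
$z{\left(S \right)} = 297 + S + S^{2}$ ($z{\left(S \right)} = \left(S^{2} + 297\right) + S = \left(297 + S^{2}\right) + S = 297 + S + S^{2}$)
$b = 249812$ ($b = 220785 + \left(297 - 170 + \left(-170\right)^{2}\right) = 220785 + \left(297 - 170 + 28900\right) = 220785 + 29027 = 249812$)
$\frac{n{\left(19 \right)} - 287494}{-287806 + b} = \frac{-183 - 287494}{-287806 + 249812} = - \frac{287677}{-37994} = \left(-287677\right) \left(- \frac{1}{37994}\right) = \frac{287677}{37994}$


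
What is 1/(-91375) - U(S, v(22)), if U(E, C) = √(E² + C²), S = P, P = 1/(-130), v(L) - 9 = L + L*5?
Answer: -1/91375 - √335988901/130 ≈ -141.00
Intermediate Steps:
v(L) = 9 + 6*L (v(L) = 9 + (L + L*5) = 9 + (L + 5*L) = 9 + 6*L)
P = -1/130 ≈ -0.0076923
S = -1/130 ≈ -0.0076923
U(E, C) = √(C² + E²)
1/(-91375) - U(S, v(22)) = 1/(-91375) - √((9 + 6*22)² + (-1/130)²) = -1/91375 - √((9 + 132)² + 1/16900) = -1/91375 - √(141² + 1/16900) = -1/91375 - √(19881 + 1/16900) = -1/91375 - √(335988901/16900) = -1/91375 - √335988901/130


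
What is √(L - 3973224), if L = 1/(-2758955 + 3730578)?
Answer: I*√3750927100134470273/971623 ≈ 1993.3*I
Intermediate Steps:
L = 1/971623 ≈ 1.0292e-6
√(L - 3973224) = √(1/971623 - 3973224) = √(-3860475822551/971623) = I*√3750927100134470273/971623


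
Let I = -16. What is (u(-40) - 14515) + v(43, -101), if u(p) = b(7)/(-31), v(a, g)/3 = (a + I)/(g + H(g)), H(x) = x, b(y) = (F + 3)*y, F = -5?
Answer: -90892613/6262 ≈ -14515.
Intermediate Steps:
b(y) = -2*y (b(y) = (-5 + 3)*y = -2*y)
v(a, g) = 3*(-16 + a)/(2*g) (v(a, g) = 3*((a - 16)/(g + g)) = 3*((-16 + a)/((2*g))) = 3*((-16 + a)*(1/(2*g))) = 3*((-16 + a)/(2*g)) = 3*(-16 + a)/(2*g))
u(p) = 14/31 (u(p) = -2*7/(-31) = -14*(-1/31) = 14/31)
(u(-40) - 14515) + v(43, -101) = (14/31 - 14515) + (3/2)*(-16 + 43)/(-101) = -449951/31 + (3/2)*(-1/101)*27 = -449951/31 - 81/202 = -90892613/6262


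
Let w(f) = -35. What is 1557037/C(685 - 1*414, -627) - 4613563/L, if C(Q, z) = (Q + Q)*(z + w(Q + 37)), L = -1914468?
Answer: -165691581583/85864847034 ≈ -1.9297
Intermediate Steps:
C(Q, z) = 2*Q*(-35 + z) (C(Q, z) = (Q + Q)*(z - 35) = (2*Q)*(-35 + z) = 2*Q*(-35 + z))
1557037/C(685 - 1*414, -627) - 4613563/L = 1557037/((2*(685 - 1*414)*(-35 - 627))) - 4613563/(-1914468) = 1557037/((2*(685 - 414)*(-662))) - 4613563*(-1/1914468) = 1557037/((2*271*(-662))) + 4613563/1914468 = 1557037/(-358804) + 4613563/1914468 = 1557037*(-1/358804) + 4613563/1914468 = -1557037/358804 + 4613563/1914468 = -165691581583/85864847034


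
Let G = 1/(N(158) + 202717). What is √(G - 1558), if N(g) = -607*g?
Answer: I*√17774582678507/106811 ≈ 39.471*I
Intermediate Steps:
G = 1/106811 (G = 1/(-607*158 + 202717) = 1/(-95906 + 202717) = 1/106811 ≈ 9.3623e-6)
√(G - 1558) = √(1/106811 - 1558) = √(-166411537/106811) = I*√17774582678507/106811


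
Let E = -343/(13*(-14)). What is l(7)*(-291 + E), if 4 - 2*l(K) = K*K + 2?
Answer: 353299/52 ≈ 6794.2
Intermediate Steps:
E = 49/26 (E = -343/(-182) = -343*(-1/182) = 49/26 ≈ 1.8846)
l(K) = 1 - K**2/2 (l(K) = 2 - (K*K + 2)/2 = 2 - (K**2 + 2)/2 = 2 - (2 + K**2)/2 = 2 + (-1 - K**2/2) = 1 - K**2/2)
l(7)*(-291 + E) = (1 - 1/2*7**2)*(-291 + 49/26) = (1 - 1/2*49)*(-7517/26) = (1 - 49/2)*(-7517/26) = -47/2*(-7517/26) = 353299/52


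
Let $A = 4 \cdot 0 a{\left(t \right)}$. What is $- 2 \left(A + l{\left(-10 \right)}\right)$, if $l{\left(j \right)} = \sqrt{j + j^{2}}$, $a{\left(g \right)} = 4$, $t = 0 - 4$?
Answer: $- 6 \sqrt{10} \approx -18.974$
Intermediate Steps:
$t = -4$ ($t = 0 - 4 = -4$)
$A = 0$ ($A = 4 \cdot 0 \cdot 4 = 0 \cdot 4 = 0$)
$- 2 \left(A + l{\left(-10 \right)}\right) = - 2 \left(0 + \sqrt{- 10 \left(1 - 10\right)}\right) = - 2 \left(0 + \sqrt{\left(-10\right) \left(-9\right)}\right) = - 2 \left(0 + \sqrt{90}\right) = - 2 \left(0 + 3 \sqrt{10}\right) = - 2 \cdot 3 \sqrt{10} = - 6 \sqrt{10}$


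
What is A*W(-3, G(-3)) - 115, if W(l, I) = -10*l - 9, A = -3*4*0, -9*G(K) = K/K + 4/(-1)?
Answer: -115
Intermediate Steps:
G(K) = ⅓ (G(K) = -(K/K + 4/(-1))/9 = -(1 + 4*(-1))/9 = -(1 - 4)/9 = -⅑*(-3) = ⅓)
A = 0 (A = -12*0 = 0)
W(l, I) = -9 - 10*l
A*W(-3, G(-3)) - 115 = 0*(-9 - 10*(-3)) - 115 = 0*(-9 + 30) - 115 = 0*21 - 115 = 0 - 115 = -115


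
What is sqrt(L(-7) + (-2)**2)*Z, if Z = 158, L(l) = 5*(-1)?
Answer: 158*I ≈ 158.0*I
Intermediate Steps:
L(l) = -5
sqrt(L(-7) + (-2)**2)*Z = sqrt(-5 + (-2)**2)*158 = sqrt(-5 + 4)*158 = sqrt(-1)*158 = I*158 = 158*I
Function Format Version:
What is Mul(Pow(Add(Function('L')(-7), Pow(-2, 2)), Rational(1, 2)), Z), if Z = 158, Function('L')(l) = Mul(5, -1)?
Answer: Mul(158, I) ≈ Mul(158.00, I)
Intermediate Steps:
Function('L')(l) = -5
Mul(Pow(Add(Function('L')(-7), Pow(-2, 2)), Rational(1, 2)), Z) = Mul(Pow(Add(-5, Pow(-2, 2)), Rational(1, 2)), 158) = Mul(Pow(Add(-5, 4), Rational(1, 2)), 158) = Mul(Pow(-1, Rational(1, 2)), 158) = Mul(I, 158) = Mul(158, I)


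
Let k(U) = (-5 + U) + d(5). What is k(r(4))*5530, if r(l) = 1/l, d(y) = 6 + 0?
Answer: 13825/2 ≈ 6912.5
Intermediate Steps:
d(y) = 6
r(l) = 1/l
k(U) = 1 + U (k(U) = (-5 + U) + 6 = 1 + U)
k(r(4))*5530 = (1 + 1/4)*5530 = (1 + ¼)*5530 = (5/4)*5530 = 13825/2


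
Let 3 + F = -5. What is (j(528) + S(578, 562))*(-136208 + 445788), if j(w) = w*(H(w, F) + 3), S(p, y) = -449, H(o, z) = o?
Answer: 86657324020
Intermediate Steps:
F = -8 (F = -3 - 5 = -8)
j(w) = w*(3 + w) (j(w) = w*(w + 3) = w*(3 + w))
(j(528) + S(578, 562))*(-136208 + 445788) = (528*(3 + 528) - 449)*(-136208 + 445788) = (528*531 - 449)*309580 = (280368 - 449)*309580 = 279919*309580 = 86657324020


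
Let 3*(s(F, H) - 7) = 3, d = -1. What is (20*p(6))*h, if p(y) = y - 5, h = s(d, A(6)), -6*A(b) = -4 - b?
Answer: 160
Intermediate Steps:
A(b) = 2/3 + b/6 (A(b) = -(-4 - b)/6 = 2/3 + b/6)
s(F, H) = 8 (s(F, H) = 7 + (1/3)*3 = 7 + 1 = 8)
h = 8
p(y) = -5 + y
(20*p(6))*h = (20*(-5 + 6))*8 = (20*1)*8 = 20*8 = 160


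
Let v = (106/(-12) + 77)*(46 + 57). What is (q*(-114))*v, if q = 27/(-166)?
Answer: 21611151/166 ≈ 1.3019e+5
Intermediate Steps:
q = -27/166 (q = 27*(-1/166) = -27/166 ≈ -0.16265)
v = 42127/6 (v = (106*(-1/12) + 77)*103 = (-53/6 + 77)*103 = (409/6)*103 = 42127/6 ≈ 7021.2)
(q*(-114))*v = -27/166*(-114)*(42127/6) = (1539/83)*(42127/6) = 21611151/166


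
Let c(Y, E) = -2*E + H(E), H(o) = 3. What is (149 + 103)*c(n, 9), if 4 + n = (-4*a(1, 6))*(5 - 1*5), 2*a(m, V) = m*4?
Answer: -3780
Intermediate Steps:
a(m, V) = 2*m (a(m, V) = (m*4)/2 = (4*m)/2 = 2*m)
n = -4 (n = -4 + (-8)*(5 - 1*5) = -4 + (-4*2)*(5 - 5) = -4 - 8*0 = -4 + 0 = -4)
c(Y, E) = 3 - 2*E (c(Y, E) = -2*E + 3 = 3 - 2*E)
(149 + 103)*c(n, 9) = (149 + 103)*(3 - 2*9) = 252*(3 - 18) = 252*(-15) = -3780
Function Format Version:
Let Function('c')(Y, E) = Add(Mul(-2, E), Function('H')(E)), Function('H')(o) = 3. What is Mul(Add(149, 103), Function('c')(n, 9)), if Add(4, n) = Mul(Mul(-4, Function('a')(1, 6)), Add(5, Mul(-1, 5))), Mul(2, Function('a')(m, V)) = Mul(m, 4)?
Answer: -3780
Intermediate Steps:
Function('a')(m, V) = Mul(2, m) (Function('a')(m, V) = Mul(Rational(1, 2), Mul(m, 4)) = Mul(Rational(1, 2), Mul(4, m)) = Mul(2, m))
n = -4 (n = Add(-4, Mul(Mul(-4, Mul(2, 1)), Add(5, Mul(-1, 5)))) = Add(-4, Mul(Mul(-4, 2), Add(5, -5))) = Add(-4, Mul(-8, 0)) = Add(-4, 0) = -4)
Function('c')(Y, E) = Add(3, Mul(-2, E)) (Function('c')(Y, E) = Add(Mul(-2, E), 3) = Add(3, Mul(-2, E)))
Mul(Add(149, 103), Function('c')(n, 9)) = Mul(Add(149, 103), Add(3, Mul(-2, 9))) = Mul(252, Add(3, -18)) = Mul(252, -15) = -3780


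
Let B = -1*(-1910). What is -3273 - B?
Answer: -5183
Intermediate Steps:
B = 1910
-3273 - B = -3273 - 1*1910 = -3273 - 1910 = -5183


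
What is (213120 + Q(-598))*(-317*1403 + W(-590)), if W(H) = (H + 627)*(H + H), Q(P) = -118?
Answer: -104032519822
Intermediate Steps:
W(H) = 2*H*(627 + H) (W(H) = (627 + H)*(2*H) = 2*H*(627 + H))
(213120 + Q(-598))*(-317*1403 + W(-590)) = (213120 - 118)*(-317*1403 + 2*(-590)*(627 - 590)) = 213002*(-444751 + 2*(-590)*37) = 213002*(-444751 - 43660) = 213002*(-488411) = -104032519822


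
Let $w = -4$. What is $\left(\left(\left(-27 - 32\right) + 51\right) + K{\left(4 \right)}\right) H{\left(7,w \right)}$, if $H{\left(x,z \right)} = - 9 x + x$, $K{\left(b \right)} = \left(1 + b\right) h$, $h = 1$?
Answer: $168$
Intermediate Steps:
$K{\left(b \right)} = 1 + b$ ($K{\left(b \right)} = \left(1 + b\right) 1 = 1 + b$)
$H{\left(x,z \right)} = - 8 x$
$\left(\left(\left(-27 - 32\right) + 51\right) + K{\left(4 \right)}\right) H{\left(7,w \right)} = \left(\left(\left(-27 - 32\right) + 51\right) + \left(1 + 4\right)\right) \left(\left(-8\right) 7\right) = \left(\left(-59 + 51\right) + 5\right) \left(-56\right) = \left(-8 + 5\right) \left(-56\right) = \left(-3\right) \left(-56\right) = 168$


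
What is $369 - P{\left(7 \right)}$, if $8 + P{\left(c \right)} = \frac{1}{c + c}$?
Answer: $\frac{5277}{14} \approx 376.93$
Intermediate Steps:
$P{\left(c \right)} = -8 + \frac{1}{2 c}$ ($P{\left(c \right)} = -8 + \frac{1}{c + c} = -8 + \frac{1}{2 c}$)
$369 - P{\left(7 \right)} = 369 - \left(-8 + \frac{1}{2 \cdot 7}\right) = 369 - \left(-8 + \frac{1}{2} \cdot \frac{1}{7}\right) = 369 - \left(-8 + \frac{1}{14}\right) = 369 - - \frac{111}{14} = 369 + \frac{111}{14} = \frac{5277}{14}$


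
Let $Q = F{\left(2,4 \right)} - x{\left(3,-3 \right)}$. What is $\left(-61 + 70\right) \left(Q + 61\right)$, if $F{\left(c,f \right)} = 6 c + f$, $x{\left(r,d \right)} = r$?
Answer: $666$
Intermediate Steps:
$F{\left(c,f \right)} = f + 6 c$
$Q = 13$ ($Q = \left(4 + 6 \cdot 2\right) - 3 = \left(4 + 12\right) - 3 = 16 - 3 = 13$)
$\left(-61 + 70\right) \left(Q + 61\right) = \left(-61 + 70\right) \left(13 + 61\right) = 9 \cdot 74 = 666$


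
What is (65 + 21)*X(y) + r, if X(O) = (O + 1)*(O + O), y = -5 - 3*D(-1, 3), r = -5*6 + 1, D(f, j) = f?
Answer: 315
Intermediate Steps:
r = -29 (r = -30 + 1 = -29)
y = -2 (y = -5 - 3*(-1) = -5 + 3 = -2)
X(O) = 2*O*(1 + O) (X(O) = (1 + O)*(2*O) = 2*O*(1 + O))
(65 + 21)*X(y) + r = (65 + 21)*(2*(-2)*(1 - 2)) - 29 = 86*(2*(-2)*(-1)) - 29 = 86*4 - 29 = 344 - 29 = 315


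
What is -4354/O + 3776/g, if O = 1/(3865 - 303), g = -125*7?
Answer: -13570333276/875 ≈ -1.5509e+7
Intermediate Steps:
g = -875
O = 1/3562 ≈ 0.00028074
-4354/O + 3776/g = -4354/1/3562 + 3776/(-875) = -4354*3562 + 3776*(-1/875) = -15508948 - 3776/875 = -13570333276/875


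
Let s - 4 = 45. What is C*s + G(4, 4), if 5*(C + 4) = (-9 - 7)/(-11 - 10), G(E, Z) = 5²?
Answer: -2453/15 ≈ -163.53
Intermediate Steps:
G(E, Z) = 25
C = -404/105 (C = -4 + ((-9 - 7)/(-11 - 10))/5 = -4 + (-16/(-21))/5 = -4 + (-16*(-1/21))/5 = -4 + (⅕)*(16/21) = -4 + 16/105 = -404/105 ≈ -3.8476)
s = 49 (s = 4 + 45 = 49)
C*s + G(4, 4) = -404/105*49 + 25 = -2828/15 + 25 = -2453/15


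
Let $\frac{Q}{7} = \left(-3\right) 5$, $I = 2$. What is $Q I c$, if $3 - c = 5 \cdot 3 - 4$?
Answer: $1680$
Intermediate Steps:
$Q = -105$ ($Q = 7 \left(\left(-3\right) 5\right) = 7 \left(-15\right) = -105$)
$c = -8$ ($c = 3 - \left(5 \cdot 3 - 4\right) = 3 - \left(15 - 4\right) = 3 - 11 = -8$)
$Q I c = \left(-105\right) 2 \left(-8\right) = \left(-210\right) \left(-8\right) = 1680$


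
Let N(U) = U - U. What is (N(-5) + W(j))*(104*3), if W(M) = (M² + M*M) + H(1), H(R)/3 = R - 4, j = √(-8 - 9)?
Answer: -13416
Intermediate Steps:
N(U) = 0
j = I*√17 (j = √(-17) = I*√17 ≈ 4.1231*I)
H(R) = -12 + 3*R (H(R) = 3*(R - 4) = 3*(-4 + R) = -12 + 3*R)
W(M) = -9 + 2*M² (W(M) = (M² + M*M) + (-12 + 3*1) = (M² + M²) + (-12 + 3) = 2*M² - 9 = -9 + 2*M²)
(N(-5) + W(j))*(104*3) = (0 + (-9 + 2*(I*√17)²))*(104*3) = (0 + (-9 + 2*(-17)))*312 = (0 + (-9 - 34))*312 = (0 - 43)*312 = -43*312 = -13416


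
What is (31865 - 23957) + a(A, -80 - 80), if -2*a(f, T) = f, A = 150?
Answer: 7833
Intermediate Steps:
a(f, T) = -f/2
(31865 - 23957) + a(A, -80 - 80) = (31865 - 23957) - 1/2*150 = 7908 - 75 = 7833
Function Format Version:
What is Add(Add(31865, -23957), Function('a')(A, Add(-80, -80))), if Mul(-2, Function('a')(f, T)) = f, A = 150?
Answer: 7833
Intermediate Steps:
Function('a')(f, T) = Mul(Rational(-1, 2), f)
Add(Add(31865, -23957), Function('a')(A, Add(-80, -80))) = Add(Add(31865, -23957), Mul(Rational(-1, 2), 150)) = Add(7908, -75) = 7833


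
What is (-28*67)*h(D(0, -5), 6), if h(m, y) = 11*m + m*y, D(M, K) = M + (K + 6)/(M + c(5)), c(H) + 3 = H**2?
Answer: -15946/11 ≈ -1449.6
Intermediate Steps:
c(H) = -3 + H**2
D(M, K) = M + (6 + K)/(22 + M) (D(M, K) = M + (K + 6)/(M + (-3 + 5**2)) = M + (6 + K)/(M + (-3 + 25)) = M + (6 + K)/(M + 22) = M + (6 + K)/(22 + M))
(-28*67)*h(D(0, -5), 6) = (-28*67)*(((6 - 5 + 0**2 + 22*0)/(22 + 0))*(11 + 6)) = -1876*(6 - 5 + 0 + 0)/22*17 = -1876*(1/22)*1*17 = -938*17/11 = -1876*17/22 = -15946/11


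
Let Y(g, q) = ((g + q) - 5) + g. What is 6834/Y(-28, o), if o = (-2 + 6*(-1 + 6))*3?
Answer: 6834/23 ≈ 297.13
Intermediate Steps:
o = 84 (o = (-2 + 6*5)*3 = (-2 + 30)*3 = 28*3 = 84)
Y(g, q) = -5 + q + 2*g (Y(g, q) = (-5 + g + q) + g = -5 + q + 2*g)
6834/Y(-28, o) = 6834/(-5 + 84 + 2*(-28)) = 6834/(-5 + 84 - 56) = 6834/23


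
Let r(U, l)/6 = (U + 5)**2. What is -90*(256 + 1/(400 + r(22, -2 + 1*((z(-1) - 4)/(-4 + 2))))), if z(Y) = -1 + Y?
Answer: -54996525/2387 ≈ -23040.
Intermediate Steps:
r(U, l) = 6*(5 + U)**2 (r(U, l) = 6*(U + 5)**2 = 6*(5 + U)**2)
-90*(256 + 1/(400 + r(22, -2 + 1*((z(-1) - 4)/(-4 + 2))))) = -90*(256 + 1/(400 + 6*(5 + 22)**2)) = -90*(256 + 1/(400 + 6*27**2)) = -90*(256 + 1/(400 + 6*729)) = -90*(256 + 1/(400 + 4374)) = -90*(256 + 1/4774) = -90*1222145/4774 = -54996525/2387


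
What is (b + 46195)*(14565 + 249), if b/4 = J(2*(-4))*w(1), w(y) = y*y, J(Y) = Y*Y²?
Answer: 653993658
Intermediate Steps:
J(Y) = Y³
w(y) = y²
b = -2048 (b = 4*((2*(-4))³*1²) = 4*((-8)³*1) = 4*(-512*1) = 4*(-512) = -2048)
(b + 46195)*(14565 + 249) = (-2048 + 46195)*(14565 + 249) = 44147*14814 = 653993658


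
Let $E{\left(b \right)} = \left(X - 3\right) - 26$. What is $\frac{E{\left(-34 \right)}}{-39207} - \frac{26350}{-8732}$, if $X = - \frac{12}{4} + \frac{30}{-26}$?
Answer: $\frac{6717060671}{2225310906} \approx 3.0185$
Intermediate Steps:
$X = - \frac{54}{13}$ ($X = \left(-12\right) \frac{1}{4} + 30 \left(- \frac{1}{26}\right) = -3 - \frac{15}{13} = - \frac{54}{13} \approx -4.1538$)
$E{\left(b \right)} = - \frac{431}{13}$ ($E{\left(b \right)} = \left(- \frac{54}{13} - 3\right) - 26 = - \frac{93}{13} - 26 = - \frac{431}{13}$)
$\frac{E{\left(-34 \right)}}{-39207} - \frac{26350}{-8732} = - \frac{431}{13 \left(-39207\right)} - \frac{26350}{-8732} = \left(- \frac{431}{13}\right) \left(- \frac{1}{39207}\right) - - \frac{13175}{4366} = \frac{431}{509691} + \frac{13175}{4366} = \frac{6717060671}{2225310906}$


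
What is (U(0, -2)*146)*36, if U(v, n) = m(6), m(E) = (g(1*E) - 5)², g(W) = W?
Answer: 5256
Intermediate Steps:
m(E) = (-5 + E)² (m(E) = (1*E - 5)² = (E - 5)² = (-5 + E)²)
U(v, n) = 1 (U(v, n) = (-5 + 6)² = 1² = 1)
(U(0, -2)*146)*36 = (1*146)*36 = 146*36 = 5256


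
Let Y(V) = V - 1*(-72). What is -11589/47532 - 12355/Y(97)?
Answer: -196405467/2677636 ≈ -73.350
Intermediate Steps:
Y(V) = 72 + V (Y(V) = V + 72 = 72 + V)
-11589/47532 - 12355/Y(97) = -11589/47532 - 12355/(72 + 97) = -11589*1/47532 - 12355/169 = -3863/15844 - 12355*1/169 = -3863/15844 - 12355/169 = -196405467/2677636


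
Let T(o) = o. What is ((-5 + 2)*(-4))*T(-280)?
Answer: -3360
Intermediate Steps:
((-5 + 2)*(-4))*T(-280) = ((-5 + 2)*(-4))*(-280) = -3*(-4)*(-280) = 12*(-280) = -3360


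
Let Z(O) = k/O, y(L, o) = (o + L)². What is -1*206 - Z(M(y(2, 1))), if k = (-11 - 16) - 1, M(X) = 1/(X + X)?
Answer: 298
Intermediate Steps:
y(L, o) = (L + o)²
M(X) = 1/(2*X)
k = -28 (k = -27 - 1 = -28)
Z(O) = -28/O
-1*206 - Z(M(y(2, 1))) = -1*206 - (-28)/(1/(2*((2 + 1)²))) = -206 - (-28)/(1/(2*(3²))) = -206 - (-28)/((½)/9) = -206 - (-28)/((½)*(⅑)) = -206 - (-28)/1/18 = -206 - (-28)*18 = -206 - 1*(-504) = -206 + 504 = 298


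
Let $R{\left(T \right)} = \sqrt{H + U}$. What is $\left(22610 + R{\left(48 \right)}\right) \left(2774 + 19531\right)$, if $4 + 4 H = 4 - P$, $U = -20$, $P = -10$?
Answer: $504316050 + \frac{22305 i \sqrt{70}}{2} \approx 5.0432 \cdot 10^{8} + 93309.0 i$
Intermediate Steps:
$H = \frac{5}{2}$ ($H = -1 + \frac{4 - -10}{4} = -1 + \frac{4 + 10}{4} = -1 + \frac{1}{4} \cdot 14 = -1 + \frac{7}{2} = \frac{5}{2} \approx 2.5$)
$R{\left(T \right)} = \frac{i \sqrt{70}}{2}$ ($R{\left(T \right)} = \sqrt{\frac{5}{2} - 20} = \sqrt{- \frac{35}{2}} = \frac{i \sqrt{70}}{2}$)
$\left(22610 + R{\left(48 \right)}\right) \left(2774 + 19531\right) = \left(22610 + \frac{i \sqrt{70}}{2}\right) \left(2774 + 19531\right) = \left(22610 + \frac{i \sqrt{70}}{2}\right) 22305 = 504316050 + \frac{22305 i \sqrt{70}}{2}$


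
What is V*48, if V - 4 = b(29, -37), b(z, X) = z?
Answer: 1584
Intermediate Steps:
V = 33 (V = 4 + 29 = 33)
V*48 = 33*48 = 1584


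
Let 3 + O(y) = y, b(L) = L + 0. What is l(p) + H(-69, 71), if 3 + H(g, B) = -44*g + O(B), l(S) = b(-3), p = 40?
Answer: 3098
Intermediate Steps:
b(L) = L
O(y) = -3 + y
l(S) = -3
H(g, B) = -6 + B - 44*g (H(g, B) = -3 + (-44*g + (-3 + B)) = -3 + (-3 + B - 44*g) = -6 + B - 44*g)
l(p) + H(-69, 71) = -3 + (-6 + 71 - 44*(-69)) = -3 + (-6 + 71 + 3036) = -3 + 3101 = 3098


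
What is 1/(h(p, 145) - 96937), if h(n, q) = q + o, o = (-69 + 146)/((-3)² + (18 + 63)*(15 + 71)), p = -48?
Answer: -6975/675124123 ≈ -1.0331e-5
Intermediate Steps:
o = 77/6975 (o = 77/(9 + 81*86) = 77/(9 + 6966) = 77/6975 ≈ 0.011039)
h(n, q) = 77/6975 + q (h(n, q) = q + 77/6975 = 77/6975 + q)
1/(h(p, 145) - 96937) = 1/((77/6975 + 145) - 96937) = 1/(1011452/6975 - 96937) = 1/(-675124123/6975) = -6975/675124123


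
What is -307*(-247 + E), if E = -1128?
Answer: 422125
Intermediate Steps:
-307*(-247 + E) = -307*(-247 - 1128) = -307*(-1375) = 422125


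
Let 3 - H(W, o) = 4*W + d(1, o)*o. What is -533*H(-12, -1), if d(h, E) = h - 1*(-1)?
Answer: -28249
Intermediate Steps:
d(h, E) = 1 + h (d(h, E) = h + 1 = 1 + h)
H(W, o) = 3 - 4*W - 2*o (H(W, o) = 3 - (4*W + (1 + 1)*o) = 3 - (4*W + 2*o) = 3 - (2*o + 4*W) = 3 + (-4*W - 2*o) = 3 - 4*W - 2*o)
-533*H(-12, -1) = -533*(3 - 4*(-12) - 2*(-1)) = -533*(3 + 48 + 2) = -533*53 = -28249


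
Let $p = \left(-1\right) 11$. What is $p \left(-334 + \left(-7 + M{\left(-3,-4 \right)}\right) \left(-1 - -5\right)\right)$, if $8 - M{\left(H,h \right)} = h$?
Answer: $3454$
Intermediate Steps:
$M{\left(H,h \right)} = 8 - h$
$p = -11$
$p \left(-334 + \left(-7 + M{\left(-3,-4 \right)}\right) \left(-1 - -5\right)\right) = - 11 \left(-334 + \left(-7 + \left(8 - -4\right)\right) \left(-1 - -5\right)\right) = - 11 \left(-334 + \left(-7 + \left(8 + 4\right)\right) \left(-1 + 5\right)\right) = - 11 \left(-334 + \left(-7 + 12\right) 4\right) = - 11 \left(-334 + 5 \cdot 4\right) = - 11 \left(-334 + 20\right) = \left(-11\right) \left(-314\right) = 3454$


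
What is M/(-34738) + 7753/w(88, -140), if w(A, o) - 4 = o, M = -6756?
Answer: -134202449/2362184 ≈ -56.813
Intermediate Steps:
w(A, o) = 4 + o
M/(-34738) + 7753/w(88, -140) = -6756/(-34738) + 7753/(4 - 140) = -6756*(-1/34738) + 7753/(-136) = 3378/17369 + 7753*(-1/136) = 3378/17369 - 7753/136 = -134202449/2362184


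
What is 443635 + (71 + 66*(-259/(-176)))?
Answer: 3550425/8 ≈ 4.4380e+5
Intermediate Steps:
443635 + (71 + 66*(-259/(-176))) = 443635 + (71 + 66*(-259*(-1/176))) = 443635 + (71 + 66*(259/176)) = 443635 + (71 + 777/8) = 443635 + 1345/8 = 3550425/8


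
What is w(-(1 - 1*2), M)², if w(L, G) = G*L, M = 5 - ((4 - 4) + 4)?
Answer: 1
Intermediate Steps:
M = 1 (M = 5 - (0 + 4) = 5 - 1*4 = 5 - 4 = 1)
w(-(1 - 1*2), M)² = (1*(-(1 - 1*2)))² = (1*(-(1 - 2)))² = (1*(-1*(-1)))² = (1*1)² = 1² = 1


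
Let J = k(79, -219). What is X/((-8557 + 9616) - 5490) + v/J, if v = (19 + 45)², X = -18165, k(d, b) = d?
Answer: 932591/16669 ≈ 55.948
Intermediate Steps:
J = 79
v = 4096 (v = 64² = 4096)
X/((-8557 + 9616) - 5490) + v/J = -18165/((-8557 + 9616) - 5490) + 4096/79 = -18165/(1059 - 5490) + 4096*(1/79) = -18165/(-4431) + 4096/79 = -18165*(-1/4431) + 4096/79 = 865/211 + 4096/79 = 932591/16669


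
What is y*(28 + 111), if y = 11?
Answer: 1529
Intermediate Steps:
y*(28 + 111) = 11*(28 + 111) = 11*139 = 1529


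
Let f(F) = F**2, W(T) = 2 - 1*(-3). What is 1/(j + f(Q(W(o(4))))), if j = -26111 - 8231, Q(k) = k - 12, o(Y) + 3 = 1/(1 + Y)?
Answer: -1/34293 ≈ -2.9160e-5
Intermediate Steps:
o(Y) = -3 + 1/(1 + Y)
W(T) = 5 (W(T) = 2 + 3 = 5)
Q(k) = -12 + k
j = -34342
1/(j + f(Q(W(o(4))))) = 1/(-34342 + (-12 + 5)**2) = 1/(-34342 + (-7)**2) = 1/(-34342 + 49) = 1/(-34293) = -1/34293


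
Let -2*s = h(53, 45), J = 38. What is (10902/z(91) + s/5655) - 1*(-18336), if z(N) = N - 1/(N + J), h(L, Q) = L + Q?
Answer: 612533269184/33189195 ≈ 18456.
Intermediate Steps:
z(N) = N - 1/(38 + N) (z(N) = N - 1/(N + 38) = N - 1/(38 + N))
s = -49 (s = -(53 + 45)/2 = -1/2*98 = -49)
(10902/z(91) + s/5655) - 1*(-18336) = (10902/(((-1 + 91**2 + 38*91)/(38 + 91))) - 49/5655) - 1*(-18336) = (10902/(((-1 + 8281 + 3458)/129)) - 49*1/5655) + 18336 = (10902/(((1/129)*11738)) - 49/5655) + 18336 = (10902/(11738/129) - 49/5655) + 18336 = (10902*(129/11738) - 49/5655) + 18336 = (703179/5869 - 49/5655) + 18336 = 3976189664/33189195 + 18336 = 612533269184/33189195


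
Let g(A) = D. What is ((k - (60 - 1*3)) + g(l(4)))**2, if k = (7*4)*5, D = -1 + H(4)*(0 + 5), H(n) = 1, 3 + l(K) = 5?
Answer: 7569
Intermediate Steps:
l(K) = 2 (l(K) = -3 + 5 = 2)
D = 4 (D = -1 + 1*(0 + 5) = -1 + 1*5 = -1 + 5 = 4)
k = 140 (k = 28*5 = 140)
g(A) = 4
((k - (60 - 1*3)) + g(l(4)))**2 = ((140 - (60 - 1*3)) + 4)**2 = ((140 - (60 - 3)) + 4)**2 = ((140 - 1*57) + 4)**2 = ((140 - 57) + 4)**2 = (83 + 4)**2 = 87**2 = 7569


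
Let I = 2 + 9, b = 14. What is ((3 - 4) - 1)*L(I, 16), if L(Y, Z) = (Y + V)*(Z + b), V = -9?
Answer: -120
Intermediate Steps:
I = 11
L(Y, Z) = (-9 + Y)*(14 + Z) (L(Y, Z) = (Y - 9)*(Z + 14) = (-9 + Y)*(14 + Z))
((3 - 4) - 1)*L(I, 16) = ((3 - 4) - 1)*(-126 - 9*16 + 14*11 + 11*16) = (-1 - 1)*(-126 - 144 + 154 + 176) = -2*60 = -120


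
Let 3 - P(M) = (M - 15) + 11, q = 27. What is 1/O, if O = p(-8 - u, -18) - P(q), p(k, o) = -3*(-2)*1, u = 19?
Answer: 1/26 ≈ 0.038462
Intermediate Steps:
p(k, o) = 6 (p(k, o) = 6*1 = 6)
P(M) = 7 - M (P(M) = 3 - ((M - 15) + 11) = 3 - ((-15 + M) + 11) = 3 - (-4 + M) = 3 + (4 - M) = 7 - M)
O = 26 (O = 6 - (7 - 1*27) = 6 - (7 - 27) = 6 - 1*(-20) = 6 + 20 = 26)
1/O = 1/26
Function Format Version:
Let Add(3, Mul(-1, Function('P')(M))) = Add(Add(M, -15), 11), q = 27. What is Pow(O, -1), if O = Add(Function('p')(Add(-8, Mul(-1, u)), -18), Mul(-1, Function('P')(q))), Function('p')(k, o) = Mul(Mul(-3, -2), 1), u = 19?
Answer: Rational(1, 26) ≈ 0.038462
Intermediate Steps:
Function('p')(k, o) = 6 (Function('p')(k, o) = Mul(6, 1) = 6)
Function('P')(M) = Add(7, Mul(-1, M)) (Function('P')(M) = Add(3, Mul(-1, Add(Add(M, -15), 11))) = Add(3, Mul(-1, Add(Add(-15, M), 11))) = Add(3, Mul(-1, Add(-4, M))) = Add(3, Add(4, Mul(-1, M))) = Add(7, Mul(-1, M)))
O = 26 (O = Add(6, Mul(-1, Add(7, Mul(-1, 27)))) = Add(6, Mul(-1, Add(7, -27))) = Add(6, Mul(-1, -20)) = Add(6, 20) = 26)
Pow(O, -1) = Pow(26, -1) = Rational(1, 26)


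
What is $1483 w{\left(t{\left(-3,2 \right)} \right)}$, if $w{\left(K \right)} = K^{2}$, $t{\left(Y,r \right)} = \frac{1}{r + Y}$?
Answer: $1483$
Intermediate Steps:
$t{\left(Y,r \right)} = \frac{1}{Y + r}$
$1483 w{\left(t{\left(-3,2 \right)} \right)} = 1483 \left(\frac{1}{-3 + 2}\right)^{2} = 1483 \left(\frac{1}{-1}\right)^{2} = 1483 \left(-1\right)^{2} = 1483 \cdot 1 = 1483$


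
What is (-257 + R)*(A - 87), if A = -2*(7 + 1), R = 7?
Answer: 25750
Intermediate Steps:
A = -16 (A = -2*8 = -16)
(-257 + R)*(A - 87) = (-257 + 7)*(-16 - 87) = -250*(-103) = 25750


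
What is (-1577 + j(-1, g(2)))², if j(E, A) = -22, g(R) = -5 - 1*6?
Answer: 2556801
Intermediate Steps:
g(R) = -11 (g(R) = -5 - 6 = -11)
(-1577 + j(-1, g(2)))² = (-1577 - 22)² = (-1599)² = 2556801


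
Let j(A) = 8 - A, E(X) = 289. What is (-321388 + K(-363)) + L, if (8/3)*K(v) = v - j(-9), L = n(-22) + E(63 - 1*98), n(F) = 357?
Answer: -641769/2 ≈ -3.2088e+5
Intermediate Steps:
L = 646 (L = 357 + 289 = 646)
K(v) = -51/8 + 3*v/8 (K(v) = 3*(v - (8 - 1*(-9)))/8 = 3*(v - (8 + 9))/8 = 3*(v - 1*17)/8 = 3*(v - 17)/8 = 3*(-17 + v)/8 = -51/8 + 3*v/8)
(-321388 + K(-363)) + L = (-321388 + (-51/8 + (3/8)*(-363))) + 646 = (-321388 + (-51/8 - 1089/8)) + 646 = (-321388 - 285/2) + 646 = -643061/2 + 646 = -641769/2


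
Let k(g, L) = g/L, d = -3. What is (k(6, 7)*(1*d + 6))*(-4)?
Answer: -72/7 ≈ -10.286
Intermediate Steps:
(k(6, 7)*(1*d + 6))*(-4) = ((6/7)*(1*(-3) + 6))*(-4) = ((6*(⅐))*(-3 + 6))*(-4) = ((6/7)*3)*(-4) = (18/7)*(-4) = -72/7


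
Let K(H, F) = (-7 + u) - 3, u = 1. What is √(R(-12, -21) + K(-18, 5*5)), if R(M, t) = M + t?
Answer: I*√42 ≈ 6.4807*I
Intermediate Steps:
K(H, F) = -9 (K(H, F) = (-7 + 1) - 3 = -6 - 3 = -9)
√(R(-12, -21) + K(-18, 5*5)) = √((-12 - 21) - 9) = √(-33 - 9) = √(-42) = I*√42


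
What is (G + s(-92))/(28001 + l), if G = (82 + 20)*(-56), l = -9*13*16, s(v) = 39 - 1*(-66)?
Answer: -5607/26129 ≈ -0.21459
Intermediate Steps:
s(v) = 105 (s(v) = 39 + 66 = 105)
l = -1872 (l = -117*16 = -1872)
G = -5712 (G = 102*(-56) = -5712)
(G + s(-92))/(28001 + l) = (-5712 + 105)/(28001 - 1872) = -5607/26129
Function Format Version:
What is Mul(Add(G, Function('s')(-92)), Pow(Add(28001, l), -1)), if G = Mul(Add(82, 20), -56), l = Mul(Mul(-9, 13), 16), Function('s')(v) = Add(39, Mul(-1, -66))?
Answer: Rational(-5607, 26129) ≈ -0.21459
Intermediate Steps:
Function('s')(v) = 105 (Function('s')(v) = Add(39, 66) = 105)
l = -1872 (l = Mul(-117, 16) = -1872)
G = -5712 (G = Mul(102, -56) = -5712)
Mul(Add(G, Function('s')(-92)), Pow(Add(28001, l), -1)) = Mul(Add(-5712, 105), Pow(Add(28001, -1872), -1)) = Mul(-5607, Pow(26129, -1)) = Mul(-5607, Rational(1, 26129)) = Rational(-5607, 26129)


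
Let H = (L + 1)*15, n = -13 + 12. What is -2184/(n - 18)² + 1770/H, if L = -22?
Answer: -88462/7581 ≈ -11.669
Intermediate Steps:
n = -1
H = -315 (H = (-22 + 1)*15 = -21*15 = -315)
-2184/(n - 18)² + 1770/H = -2184/(-1 - 18)² + 1770/(-315) = -2184/((-19)²) + 1770*(-1/315) = -2184/361 - 118/21 = -88462/7581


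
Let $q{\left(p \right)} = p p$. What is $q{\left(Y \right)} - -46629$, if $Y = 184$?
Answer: $80485$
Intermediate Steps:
$q{\left(p \right)} = p^{2}$
$q{\left(Y \right)} - -46629 = 184^{2} - -46629 = 33856 + 46629 = 80485$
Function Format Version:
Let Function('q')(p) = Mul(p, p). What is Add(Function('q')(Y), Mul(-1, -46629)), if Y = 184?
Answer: 80485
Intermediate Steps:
Function('q')(p) = Pow(p, 2)
Add(Function('q')(Y), Mul(-1, -46629)) = Add(Pow(184, 2), Mul(-1, -46629)) = Add(33856, 46629) = 80485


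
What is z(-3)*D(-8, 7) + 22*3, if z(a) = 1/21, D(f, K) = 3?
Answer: 463/7 ≈ 66.143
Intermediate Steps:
z(a) = 1/21
z(-3)*D(-8, 7) + 22*3 = (1/21)*3 + 22*3 = ⅐ + 66 = 463/7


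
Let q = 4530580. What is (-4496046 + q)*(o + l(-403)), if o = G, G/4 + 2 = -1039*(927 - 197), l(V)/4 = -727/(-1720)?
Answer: -22526029408171/215 ≈ -1.0477e+11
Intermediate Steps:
l(V) = 727/430 (l(V) = 4*(-727/(-1720)) = 4*(-727*(-1/1720)) = 4*(727/1720) = 727/430)
G = -3033888 (G = -8 + 4*(-1039*(927 - 197)) = -8 + 4*(-1039*730) = -8 + 4*(-758470) = -8 - 3033880 = -3033888)
o = -3033888
(-4496046 + q)*(o + l(-403)) = (-4496046 + 4530580)*(-3033888 + 727/430) = 34534*(-1304571113/430) = -22526029408171/215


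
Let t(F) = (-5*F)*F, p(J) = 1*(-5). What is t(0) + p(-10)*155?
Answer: -775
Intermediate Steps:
p(J) = -5
t(F) = -5*F²
t(0) + p(-10)*155 = -5*0² - 5*155 = -5*0 - 775 = 0 - 775 = -775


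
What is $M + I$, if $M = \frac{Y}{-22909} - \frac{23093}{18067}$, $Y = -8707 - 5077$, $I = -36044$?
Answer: $- \frac{2131254281963}{59128129} \approx -36045.0$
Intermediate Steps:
$Y = -13784$
$M = - \frac{40000287}{59128129}$ ($M = - \frac{13784}{-22909} - \frac{23093}{18067} = \left(-13784\right) \left(- \frac{1}{22909}\right) - \frac{3299}{2581} = \frac{13784}{22909} - \frac{3299}{2581} = - \frac{40000287}{59128129} \approx -0.6765$)
$M + I = - \frac{40000287}{59128129} - 36044 = - \frac{2131254281963}{59128129}$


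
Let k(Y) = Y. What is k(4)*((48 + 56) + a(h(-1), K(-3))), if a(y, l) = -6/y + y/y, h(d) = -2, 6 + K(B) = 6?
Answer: 432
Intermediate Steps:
K(B) = 0 (K(B) = -6 + 6 = 0)
a(y, l) = 1 - 6/y (a(y, l) = -6/y + 1 = 1 - 6/y)
k(4)*((48 + 56) + a(h(-1), K(-3))) = 4*((48 + 56) + (-6 - 2)/(-2)) = 4*(104 - ½*(-8)) = 4*(104 + 4) = 4*108 = 432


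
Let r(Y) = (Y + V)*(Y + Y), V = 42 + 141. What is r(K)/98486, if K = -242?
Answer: 14278/49243 ≈ 0.28995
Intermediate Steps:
V = 183
r(Y) = 2*Y*(183 + Y) (r(Y) = (Y + 183)*(Y + Y) = (183 + Y)*(2*Y) = 2*Y*(183 + Y))
r(K)/98486 = (2*(-242)*(183 - 242))/98486 = (2*(-242)*(-59))*(1/98486) = 28556*(1/98486) = 14278/49243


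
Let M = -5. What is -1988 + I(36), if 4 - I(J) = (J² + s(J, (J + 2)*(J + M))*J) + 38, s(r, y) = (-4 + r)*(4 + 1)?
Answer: -9078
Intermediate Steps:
s(r, y) = -20 + 5*r (s(r, y) = (-4 + r)*5 = -20 + 5*r)
I(J) = -34 - J² - J*(-20 + 5*J) (I(J) = 4 - ((J² + (-20 + 5*J)*J) + 38) = 4 - ((J² + J*(-20 + 5*J)) + 38) = 4 - (38 + J² + J*(-20 + 5*J)) = 4 + (-38 - J² - J*(-20 + 5*J)) = -34 - J² - J*(-20 + 5*J))
-1988 + I(36) = -1988 + (-34 - 6*36² + 20*36) = -1988 + (-34 - 6*1296 + 720) = -1988 + (-34 - 7776 + 720) = -1988 - 7090 = -9078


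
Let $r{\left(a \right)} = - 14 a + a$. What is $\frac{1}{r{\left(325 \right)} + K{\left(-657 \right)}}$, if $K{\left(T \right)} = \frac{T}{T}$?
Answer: $- \frac{1}{4224} \approx -0.00023674$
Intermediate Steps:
$K{\left(T \right)} = 1$
$r{\left(a \right)} = - 13 a$
$\frac{1}{r{\left(325 \right)} + K{\left(-657 \right)}} = \frac{1}{\left(-13\right) 325 + 1} = \frac{1}{-4225 + 1} = \frac{1}{-4224} = - \frac{1}{4224}$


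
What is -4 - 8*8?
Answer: -68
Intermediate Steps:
-4 - 8*8 = -4 - 64 = -68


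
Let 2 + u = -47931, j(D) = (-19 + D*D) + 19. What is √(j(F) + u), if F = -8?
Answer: I*√47869 ≈ 218.79*I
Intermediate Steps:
j(D) = D² (j(D) = (-19 + D²) + 19 = D²)
u = -47933 (u = -2 - 47931 = -47933)
√(j(F) + u) = √((-8)² - 47933) = √(64 - 47933) = √(-47869) = I*√47869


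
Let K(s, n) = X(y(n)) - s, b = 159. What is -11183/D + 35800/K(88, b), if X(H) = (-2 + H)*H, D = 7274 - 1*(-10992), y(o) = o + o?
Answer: -586063/2292383 ≈ -0.25566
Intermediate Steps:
y(o) = 2*o
D = 18266 (D = 7274 + 10992 = 18266)
X(H) = H*(-2 + H)
K(s, n) = -s + 2*n*(-2 + 2*n) (K(s, n) = (2*n)*(-2 + 2*n) - s = 2*n*(-2 + 2*n) - s = -s + 2*n*(-2 + 2*n))
-11183/D + 35800/K(88, b) = -11183/18266 + 35800/(-1*88 + 4*159*(-1 + 159)) = -11183*1/18266 + 35800/(-88 + 4*159*158) = -11183/18266 + 35800/(-88 + 100488) = -11183/18266 + 35800/100400 = -11183/18266 + 35800*(1/100400) = -11183/18266 + 179/502 = -586063/2292383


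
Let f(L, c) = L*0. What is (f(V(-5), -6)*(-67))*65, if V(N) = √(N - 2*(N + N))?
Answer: 0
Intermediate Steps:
V(N) = √3*√(-N) (V(N) = √(N - 4*N) = √(-3*N) = √3*√(-N))
f(L, c) = 0
(f(V(-5), -6)*(-67))*65 = (0*(-67))*65 = 0*65 = 0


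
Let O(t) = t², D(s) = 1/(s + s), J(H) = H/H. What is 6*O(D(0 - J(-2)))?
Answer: 3/2 ≈ 1.5000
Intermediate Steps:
J(H) = 1
D(s) = 1/(2*s)
6*O(D(0 - J(-2))) = 6*(1/(2*(0 - 1*1)))² = 6*(1/(2*(0 - 1)))² = 6*((½)/(-1))² = 6*((½)*(-1))² = 6*(-½)² = 6*(¼) = 3/2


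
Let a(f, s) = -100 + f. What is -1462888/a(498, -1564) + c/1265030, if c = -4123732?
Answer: -463059612994/125870485 ≈ -3678.9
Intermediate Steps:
-1462888/a(498, -1564) + c/1265030 = -1462888/(-100 + 498) - 4123732/1265030 = -1462888/398 - 4123732*1/1265030 = -1462888*1/398 - 2061866/632515 = -731444/199 - 2061866/632515 = -463059612994/125870485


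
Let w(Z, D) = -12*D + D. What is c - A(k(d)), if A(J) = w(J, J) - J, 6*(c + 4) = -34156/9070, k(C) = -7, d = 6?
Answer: -1205779/13605 ≈ -88.628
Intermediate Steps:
w(Z, D) = -11*D
c = -62959/13605 (c = -4 + (-34156/9070)/6 = -4 + (-34156*1/9070)/6 = -4 + (1/6)*(-17078/4535) = -4 - 8539/13605 = -62959/13605 ≈ -4.6276)
A(J) = -12*J (A(J) = -11*J - J = -12*J)
c - A(k(d)) = -62959/13605 - (-12)*(-7) = -62959/13605 - 1*84 = -62959/13605 - 84 = -1205779/13605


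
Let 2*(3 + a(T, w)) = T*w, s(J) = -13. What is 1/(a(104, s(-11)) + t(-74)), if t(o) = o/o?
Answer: -1/678 ≈ -0.0014749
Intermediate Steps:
t(o) = 1
a(T, w) = -3 + T*w/2 (a(T, w) = -3 + (T*w)/2 = -3 + T*w/2)
1/(a(104, s(-11)) + t(-74)) = 1/((-3 + (½)*104*(-13)) + 1) = 1/((-3 - 676) + 1) = 1/(-679 + 1) = 1/(-678) = -1/678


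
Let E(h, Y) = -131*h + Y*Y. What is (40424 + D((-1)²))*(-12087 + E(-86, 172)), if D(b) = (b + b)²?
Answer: 1162830564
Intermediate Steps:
D(b) = 4*b² (D(b) = (2*b)² = 4*b²)
E(h, Y) = Y² - 131*h (E(h, Y) = -131*h + Y² = Y² - 131*h)
(40424 + D((-1)²))*(-12087 + E(-86, 172)) = (40424 + 4*((-1)²)²)*(-12087 + (172² - 131*(-86))) = (40424 + 4*1²)*(-12087 + (29584 + 11266)) = (40424 + 4*1)*(-12087 + 40850) = (40424 + 4)*28763 = 40428*28763 = 1162830564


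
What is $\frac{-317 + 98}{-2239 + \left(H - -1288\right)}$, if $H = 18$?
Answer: $\frac{73}{311} \approx 0.23473$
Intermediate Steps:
$\frac{-317 + 98}{-2239 + \left(H - -1288\right)} = \frac{-317 + 98}{-2239 + \left(18 - -1288\right)} = - \frac{219}{-2239 + \left(18 + 1288\right)} = - \frac{219}{-2239 + 1306} = - \frac{219}{-933} = \left(-219\right) \left(- \frac{1}{933}\right) = \frac{73}{311}$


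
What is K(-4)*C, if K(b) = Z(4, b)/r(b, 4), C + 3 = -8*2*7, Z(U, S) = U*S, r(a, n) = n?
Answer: 460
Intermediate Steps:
Z(U, S) = S*U
C = -115 (C = -3 - 8*2*7 = -3 - 16*7 = -3 - 112 = -115)
K(b) = b (K(b) = (b*4)/4 = (4*b)*(¼) = b)
K(-4)*C = -4*(-115) = 460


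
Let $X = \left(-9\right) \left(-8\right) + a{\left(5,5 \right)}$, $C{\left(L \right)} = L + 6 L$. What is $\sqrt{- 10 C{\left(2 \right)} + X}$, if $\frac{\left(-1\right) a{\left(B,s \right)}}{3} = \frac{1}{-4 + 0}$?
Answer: $\frac{i \sqrt{269}}{2} \approx 8.2006 i$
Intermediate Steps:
$a{\left(B,s \right)} = \frac{3}{4}$ ($a{\left(B,s \right)} = - \frac{3}{-4 + 0} = - \frac{3}{-4} = \left(-3\right) \left(- \frac{1}{4}\right) = \frac{3}{4}$)
$C{\left(L \right)} = 7 L$
$X = \frac{291}{4}$ ($X = \left(-9\right) \left(-8\right) + \frac{3}{4} = 72 + \frac{3}{4} = \frac{291}{4} \approx 72.75$)
$\sqrt{- 10 C{\left(2 \right)} + X} = \sqrt{- 10 \cdot 7 \cdot 2 + \frac{291}{4}} = \sqrt{\left(-10\right) 14 + \frac{291}{4}} = \sqrt{-140 + \frac{291}{4}} = \sqrt{- \frac{269}{4}} = \frac{i \sqrt{269}}{2}$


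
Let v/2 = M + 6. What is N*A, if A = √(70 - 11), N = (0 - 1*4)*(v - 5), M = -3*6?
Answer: 116*√59 ≈ 891.01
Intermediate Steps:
M = -18
v = -24 (v = 2*(-18 + 6) = 2*(-12) = -24)
N = 116 (N = (0 - 1*4)*(-24 - 5) = (0 - 4)*(-29) = -4*(-29) = 116)
A = √59 ≈ 7.6811
N*A = 116*√59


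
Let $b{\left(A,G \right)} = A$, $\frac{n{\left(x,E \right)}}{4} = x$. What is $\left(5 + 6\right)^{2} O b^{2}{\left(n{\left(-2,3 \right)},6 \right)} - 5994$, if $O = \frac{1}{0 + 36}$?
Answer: $- \frac{52010}{9} \approx -5778.9$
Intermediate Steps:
$O = \frac{1}{36} \approx 0.027778$
$n{\left(x,E \right)} = 4 x$
$\left(5 + 6\right)^{2} O b^{2}{\left(n{\left(-2,3 \right)},6 \right)} - 5994 = \left(5 + 6\right)^{2} \cdot \frac{1}{36} \left(4 \left(-2\right)\right)^{2} - 5994 = 11^{2} \cdot \frac{1}{36} \left(-8\right)^{2} - 5994 = 121 \cdot \frac{1}{36} \cdot 64 - 5994 = \frac{121}{36} \cdot 64 - 5994 = \frac{1936}{9} - 5994 = - \frac{52010}{9}$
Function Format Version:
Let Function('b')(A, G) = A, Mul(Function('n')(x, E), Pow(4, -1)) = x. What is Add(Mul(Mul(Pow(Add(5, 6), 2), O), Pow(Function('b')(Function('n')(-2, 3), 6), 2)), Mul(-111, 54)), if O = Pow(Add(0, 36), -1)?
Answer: Rational(-52010, 9) ≈ -5778.9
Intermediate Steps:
O = Rational(1, 36) (O = Pow(36, -1) = Rational(1, 36) ≈ 0.027778)
Function('n')(x, E) = Mul(4, x)
Add(Mul(Mul(Pow(Add(5, 6), 2), O), Pow(Function('b')(Function('n')(-2, 3), 6), 2)), Mul(-111, 54)) = Add(Mul(Mul(Pow(Add(5, 6), 2), Rational(1, 36)), Pow(Mul(4, -2), 2)), Mul(-111, 54)) = Add(Mul(Mul(Pow(11, 2), Rational(1, 36)), Pow(-8, 2)), -5994) = Add(Mul(Mul(121, Rational(1, 36)), 64), -5994) = Add(Mul(Rational(121, 36), 64), -5994) = Add(Rational(1936, 9), -5994) = Rational(-52010, 9)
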